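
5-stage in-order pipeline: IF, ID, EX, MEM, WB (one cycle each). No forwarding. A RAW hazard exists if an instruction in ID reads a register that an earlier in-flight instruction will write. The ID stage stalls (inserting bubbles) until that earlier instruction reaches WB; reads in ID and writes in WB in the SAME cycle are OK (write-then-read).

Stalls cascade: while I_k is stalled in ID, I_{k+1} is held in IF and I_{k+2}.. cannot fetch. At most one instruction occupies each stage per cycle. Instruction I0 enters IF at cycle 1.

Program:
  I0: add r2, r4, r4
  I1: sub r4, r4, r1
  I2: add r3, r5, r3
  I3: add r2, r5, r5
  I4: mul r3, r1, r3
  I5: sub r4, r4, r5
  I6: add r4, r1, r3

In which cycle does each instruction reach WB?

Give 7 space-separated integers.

Answer: 5 6 7 8 10 11 13

Derivation:
I0 add r2 <- r4,r4: IF@1 ID@2 stall=0 (-) EX@3 MEM@4 WB@5
I1 sub r4 <- r4,r1: IF@2 ID@3 stall=0 (-) EX@4 MEM@5 WB@6
I2 add r3 <- r5,r3: IF@3 ID@4 stall=0 (-) EX@5 MEM@6 WB@7
I3 add r2 <- r5,r5: IF@4 ID@5 stall=0 (-) EX@6 MEM@7 WB@8
I4 mul r3 <- r1,r3: IF@5 ID@6 stall=1 (RAW on I2.r3 (WB@7)) EX@8 MEM@9 WB@10
I5 sub r4 <- r4,r5: IF@6 ID@8 stall=0 (-) EX@9 MEM@10 WB@11
I6 add r4 <- r1,r3: IF@8 ID@9 stall=1 (RAW on I4.r3 (WB@10)) EX@11 MEM@12 WB@13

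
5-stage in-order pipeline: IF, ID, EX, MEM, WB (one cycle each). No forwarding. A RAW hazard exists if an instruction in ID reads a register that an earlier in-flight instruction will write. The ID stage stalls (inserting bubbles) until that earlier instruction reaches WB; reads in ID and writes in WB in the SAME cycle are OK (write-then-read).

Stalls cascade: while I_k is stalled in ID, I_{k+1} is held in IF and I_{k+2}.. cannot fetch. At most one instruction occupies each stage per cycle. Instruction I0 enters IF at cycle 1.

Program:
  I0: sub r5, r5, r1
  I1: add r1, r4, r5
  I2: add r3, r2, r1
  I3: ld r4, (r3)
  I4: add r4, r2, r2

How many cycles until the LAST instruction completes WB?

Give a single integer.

I0 sub r5 <- r5,r1: IF@1 ID@2 stall=0 (-) EX@3 MEM@4 WB@5
I1 add r1 <- r4,r5: IF@2 ID@3 stall=2 (RAW on I0.r5 (WB@5)) EX@6 MEM@7 WB@8
I2 add r3 <- r2,r1: IF@3 ID@6 stall=2 (RAW on I1.r1 (WB@8)) EX@9 MEM@10 WB@11
I3 ld r4 <- r3: IF@6 ID@9 stall=2 (RAW on I2.r3 (WB@11)) EX@12 MEM@13 WB@14
I4 add r4 <- r2,r2: IF@9 ID@12 stall=0 (-) EX@13 MEM@14 WB@15

Answer: 15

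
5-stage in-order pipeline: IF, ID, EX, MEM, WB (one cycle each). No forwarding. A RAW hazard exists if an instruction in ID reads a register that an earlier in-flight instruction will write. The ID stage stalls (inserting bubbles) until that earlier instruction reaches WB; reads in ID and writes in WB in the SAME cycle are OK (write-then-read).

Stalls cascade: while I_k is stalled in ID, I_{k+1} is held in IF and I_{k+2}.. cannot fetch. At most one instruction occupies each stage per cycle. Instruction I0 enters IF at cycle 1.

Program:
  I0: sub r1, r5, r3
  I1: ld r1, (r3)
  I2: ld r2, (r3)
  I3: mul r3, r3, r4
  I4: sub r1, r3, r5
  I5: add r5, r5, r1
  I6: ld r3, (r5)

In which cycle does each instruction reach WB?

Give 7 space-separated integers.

I0 sub r1 <- r5,r3: IF@1 ID@2 stall=0 (-) EX@3 MEM@4 WB@5
I1 ld r1 <- r3: IF@2 ID@3 stall=0 (-) EX@4 MEM@5 WB@6
I2 ld r2 <- r3: IF@3 ID@4 stall=0 (-) EX@5 MEM@6 WB@7
I3 mul r3 <- r3,r4: IF@4 ID@5 stall=0 (-) EX@6 MEM@7 WB@8
I4 sub r1 <- r3,r5: IF@5 ID@6 stall=2 (RAW on I3.r3 (WB@8)) EX@9 MEM@10 WB@11
I5 add r5 <- r5,r1: IF@6 ID@9 stall=2 (RAW on I4.r1 (WB@11)) EX@12 MEM@13 WB@14
I6 ld r3 <- r5: IF@9 ID@12 stall=2 (RAW on I5.r5 (WB@14)) EX@15 MEM@16 WB@17

Answer: 5 6 7 8 11 14 17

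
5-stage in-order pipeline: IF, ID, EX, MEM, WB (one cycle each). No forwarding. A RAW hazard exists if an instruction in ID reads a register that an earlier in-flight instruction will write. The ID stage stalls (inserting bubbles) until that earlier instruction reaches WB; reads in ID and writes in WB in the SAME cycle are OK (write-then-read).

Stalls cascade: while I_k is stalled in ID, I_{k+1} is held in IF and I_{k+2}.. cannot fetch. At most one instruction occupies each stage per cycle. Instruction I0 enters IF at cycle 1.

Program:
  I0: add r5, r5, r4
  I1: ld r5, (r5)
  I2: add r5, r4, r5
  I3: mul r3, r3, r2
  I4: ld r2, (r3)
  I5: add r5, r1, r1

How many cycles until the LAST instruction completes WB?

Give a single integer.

Answer: 16

Derivation:
I0 add r5 <- r5,r4: IF@1 ID@2 stall=0 (-) EX@3 MEM@4 WB@5
I1 ld r5 <- r5: IF@2 ID@3 stall=2 (RAW on I0.r5 (WB@5)) EX@6 MEM@7 WB@8
I2 add r5 <- r4,r5: IF@3 ID@6 stall=2 (RAW on I1.r5 (WB@8)) EX@9 MEM@10 WB@11
I3 mul r3 <- r3,r2: IF@6 ID@9 stall=0 (-) EX@10 MEM@11 WB@12
I4 ld r2 <- r3: IF@9 ID@10 stall=2 (RAW on I3.r3 (WB@12)) EX@13 MEM@14 WB@15
I5 add r5 <- r1,r1: IF@10 ID@13 stall=0 (-) EX@14 MEM@15 WB@16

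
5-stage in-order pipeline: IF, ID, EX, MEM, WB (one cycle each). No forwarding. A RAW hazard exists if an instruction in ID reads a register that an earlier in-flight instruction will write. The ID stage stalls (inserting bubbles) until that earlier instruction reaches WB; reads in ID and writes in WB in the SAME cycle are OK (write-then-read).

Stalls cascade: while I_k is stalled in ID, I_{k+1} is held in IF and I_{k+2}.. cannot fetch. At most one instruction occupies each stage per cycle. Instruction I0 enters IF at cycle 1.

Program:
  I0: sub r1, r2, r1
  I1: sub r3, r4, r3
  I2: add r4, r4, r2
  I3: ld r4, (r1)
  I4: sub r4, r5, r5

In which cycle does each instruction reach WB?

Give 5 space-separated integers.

Answer: 5 6 7 8 9

Derivation:
I0 sub r1 <- r2,r1: IF@1 ID@2 stall=0 (-) EX@3 MEM@4 WB@5
I1 sub r3 <- r4,r3: IF@2 ID@3 stall=0 (-) EX@4 MEM@5 WB@6
I2 add r4 <- r4,r2: IF@3 ID@4 stall=0 (-) EX@5 MEM@6 WB@7
I3 ld r4 <- r1: IF@4 ID@5 stall=0 (-) EX@6 MEM@7 WB@8
I4 sub r4 <- r5,r5: IF@5 ID@6 stall=0 (-) EX@7 MEM@8 WB@9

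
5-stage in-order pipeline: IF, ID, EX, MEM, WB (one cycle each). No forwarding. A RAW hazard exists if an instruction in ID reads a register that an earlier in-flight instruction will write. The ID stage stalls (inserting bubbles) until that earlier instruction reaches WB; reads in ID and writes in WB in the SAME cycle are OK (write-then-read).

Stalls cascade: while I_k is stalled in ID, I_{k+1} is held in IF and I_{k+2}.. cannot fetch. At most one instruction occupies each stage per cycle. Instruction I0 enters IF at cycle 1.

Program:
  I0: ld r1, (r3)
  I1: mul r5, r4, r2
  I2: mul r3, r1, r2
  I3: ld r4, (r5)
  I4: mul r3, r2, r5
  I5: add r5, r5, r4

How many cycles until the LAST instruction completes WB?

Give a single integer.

Answer: 12

Derivation:
I0 ld r1 <- r3: IF@1 ID@2 stall=0 (-) EX@3 MEM@4 WB@5
I1 mul r5 <- r4,r2: IF@2 ID@3 stall=0 (-) EX@4 MEM@5 WB@6
I2 mul r3 <- r1,r2: IF@3 ID@4 stall=1 (RAW on I0.r1 (WB@5)) EX@6 MEM@7 WB@8
I3 ld r4 <- r5: IF@4 ID@6 stall=0 (-) EX@7 MEM@8 WB@9
I4 mul r3 <- r2,r5: IF@6 ID@7 stall=0 (-) EX@8 MEM@9 WB@10
I5 add r5 <- r5,r4: IF@7 ID@8 stall=1 (RAW on I3.r4 (WB@9)) EX@10 MEM@11 WB@12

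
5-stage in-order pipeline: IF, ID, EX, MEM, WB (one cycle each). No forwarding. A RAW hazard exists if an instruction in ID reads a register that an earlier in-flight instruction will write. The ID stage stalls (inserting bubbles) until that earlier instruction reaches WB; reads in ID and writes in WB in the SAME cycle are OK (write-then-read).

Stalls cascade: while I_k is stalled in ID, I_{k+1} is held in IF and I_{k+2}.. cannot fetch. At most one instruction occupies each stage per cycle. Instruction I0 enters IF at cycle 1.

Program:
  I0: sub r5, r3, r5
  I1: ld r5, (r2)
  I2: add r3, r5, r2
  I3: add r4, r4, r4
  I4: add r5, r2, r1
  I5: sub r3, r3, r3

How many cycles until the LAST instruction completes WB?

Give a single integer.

I0 sub r5 <- r3,r5: IF@1 ID@2 stall=0 (-) EX@3 MEM@4 WB@5
I1 ld r5 <- r2: IF@2 ID@3 stall=0 (-) EX@4 MEM@5 WB@6
I2 add r3 <- r5,r2: IF@3 ID@4 stall=2 (RAW on I1.r5 (WB@6)) EX@7 MEM@8 WB@9
I3 add r4 <- r4,r4: IF@4 ID@7 stall=0 (-) EX@8 MEM@9 WB@10
I4 add r5 <- r2,r1: IF@7 ID@8 stall=0 (-) EX@9 MEM@10 WB@11
I5 sub r3 <- r3,r3: IF@8 ID@9 stall=0 (-) EX@10 MEM@11 WB@12

Answer: 12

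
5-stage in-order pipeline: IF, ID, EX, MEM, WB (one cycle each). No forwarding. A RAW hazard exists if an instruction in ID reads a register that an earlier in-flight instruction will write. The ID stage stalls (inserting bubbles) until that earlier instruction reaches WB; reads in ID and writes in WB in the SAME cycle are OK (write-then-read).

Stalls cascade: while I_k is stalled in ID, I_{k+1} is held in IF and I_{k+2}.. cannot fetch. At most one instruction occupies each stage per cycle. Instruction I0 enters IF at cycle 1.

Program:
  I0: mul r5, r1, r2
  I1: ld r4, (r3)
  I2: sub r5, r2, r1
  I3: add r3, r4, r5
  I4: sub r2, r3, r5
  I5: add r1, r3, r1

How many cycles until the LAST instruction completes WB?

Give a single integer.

I0 mul r5 <- r1,r2: IF@1 ID@2 stall=0 (-) EX@3 MEM@4 WB@5
I1 ld r4 <- r3: IF@2 ID@3 stall=0 (-) EX@4 MEM@5 WB@6
I2 sub r5 <- r2,r1: IF@3 ID@4 stall=0 (-) EX@5 MEM@6 WB@7
I3 add r3 <- r4,r5: IF@4 ID@5 stall=2 (RAW on I2.r5 (WB@7)) EX@8 MEM@9 WB@10
I4 sub r2 <- r3,r5: IF@5 ID@8 stall=2 (RAW on I3.r3 (WB@10)) EX@11 MEM@12 WB@13
I5 add r1 <- r3,r1: IF@8 ID@11 stall=0 (-) EX@12 MEM@13 WB@14

Answer: 14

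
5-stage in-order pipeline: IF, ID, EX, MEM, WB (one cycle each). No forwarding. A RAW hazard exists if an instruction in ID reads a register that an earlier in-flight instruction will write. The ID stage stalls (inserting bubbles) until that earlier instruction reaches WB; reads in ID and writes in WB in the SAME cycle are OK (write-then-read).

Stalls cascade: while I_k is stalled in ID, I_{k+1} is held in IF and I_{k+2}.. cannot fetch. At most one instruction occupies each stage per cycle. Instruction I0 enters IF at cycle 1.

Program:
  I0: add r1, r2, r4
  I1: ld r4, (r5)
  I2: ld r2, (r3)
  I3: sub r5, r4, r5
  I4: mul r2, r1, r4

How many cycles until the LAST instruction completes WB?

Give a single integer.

I0 add r1 <- r2,r4: IF@1 ID@2 stall=0 (-) EX@3 MEM@4 WB@5
I1 ld r4 <- r5: IF@2 ID@3 stall=0 (-) EX@4 MEM@5 WB@6
I2 ld r2 <- r3: IF@3 ID@4 stall=0 (-) EX@5 MEM@6 WB@7
I3 sub r5 <- r4,r5: IF@4 ID@5 stall=1 (RAW on I1.r4 (WB@6)) EX@7 MEM@8 WB@9
I4 mul r2 <- r1,r4: IF@5 ID@7 stall=0 (-) EX@8 MEM@9 WB@10

Answer: 10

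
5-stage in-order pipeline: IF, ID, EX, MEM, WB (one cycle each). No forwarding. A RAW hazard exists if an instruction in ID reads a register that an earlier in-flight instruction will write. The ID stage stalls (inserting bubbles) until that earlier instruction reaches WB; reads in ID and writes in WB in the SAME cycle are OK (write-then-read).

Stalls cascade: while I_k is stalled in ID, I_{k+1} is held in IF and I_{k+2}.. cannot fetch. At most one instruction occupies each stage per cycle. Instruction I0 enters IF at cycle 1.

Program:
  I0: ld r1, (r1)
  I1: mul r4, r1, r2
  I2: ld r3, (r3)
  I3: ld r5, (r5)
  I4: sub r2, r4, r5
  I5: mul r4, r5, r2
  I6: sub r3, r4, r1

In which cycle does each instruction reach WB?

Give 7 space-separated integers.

Answer: 5 8 9 10 13 16 19

Derivation:
I0 ld r1 <- r1: IF@1 ID@2 stall=0 (-) EX@3 MEM@4 WB@5
I1 mul r4 <- r1,r2: IF@2 ID@3 stall=2 (RAW on I0.r1 (WB@5)) EX@6 MEM@7 WB@8
I2 ld r3 <- r3: IF@3 ID@6 stall=0 (-) EX@7 MEM@8 WB@9
I3 ld r5 <- r5: IF@6 ID@7 stall=0 (-) EX@8 MEM@9 WB@10
I4 sub r2 <- r4,r5: IF@7 ID@8 stall=2 (RAW on I3.r5 (WB@10)) EX@11 MEM@12 WB@13
I5 mul r4 <- r5,r2: IF@8 ID@11 stall=2 (RAW on I4.r2 (WB@13)) EX@14 MEM@15 WB@16
I6 sub r3 <- r4,r1: IF@11 ID@14 stall=2 (RAW on I5.r4 (WB@16)) EX@17 MEM@18 WB@19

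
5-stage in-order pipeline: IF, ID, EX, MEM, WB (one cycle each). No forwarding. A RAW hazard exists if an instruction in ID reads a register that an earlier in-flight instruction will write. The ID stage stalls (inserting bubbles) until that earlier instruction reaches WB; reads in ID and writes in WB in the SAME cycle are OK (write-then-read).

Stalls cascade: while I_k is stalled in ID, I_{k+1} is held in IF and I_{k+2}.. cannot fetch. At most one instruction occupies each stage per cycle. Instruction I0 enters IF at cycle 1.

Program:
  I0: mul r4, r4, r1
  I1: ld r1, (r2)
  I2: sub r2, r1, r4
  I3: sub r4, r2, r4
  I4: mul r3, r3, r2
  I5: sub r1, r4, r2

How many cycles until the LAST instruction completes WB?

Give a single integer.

I0 mul r4 <- r4,r1: IF@1 ID@2 stall=0 (-) EX@3 MEM@4 WB@5
I1 ld r1 <- r2: IF@2 ID@3 stall=0 (-) EX@4 MEM@5 WB@6
I2 sub r2 <- r1,r4: IF@3 ID@4 stall=2 (RAW on I1.r1 (WB@6)) EX@7 MEM@8 WB@9
I3 sub r4 <- r2,r4: IF@4 ID@7 stall=2 (RAW on I2.r2 (WB@9)) EX@10 MEM@11 WB@12
I4 mul r3 <- r3,r2: IF@7 ID@10 stall=0 (-) EX@11 MEM@12 WB@13
I5 sub r1 <- r4,r2: IF@10 ID@11 stall=1 (RAW on I3.r4 (WB@12)) EX@13 MEM@14 WB@15

Answer: 15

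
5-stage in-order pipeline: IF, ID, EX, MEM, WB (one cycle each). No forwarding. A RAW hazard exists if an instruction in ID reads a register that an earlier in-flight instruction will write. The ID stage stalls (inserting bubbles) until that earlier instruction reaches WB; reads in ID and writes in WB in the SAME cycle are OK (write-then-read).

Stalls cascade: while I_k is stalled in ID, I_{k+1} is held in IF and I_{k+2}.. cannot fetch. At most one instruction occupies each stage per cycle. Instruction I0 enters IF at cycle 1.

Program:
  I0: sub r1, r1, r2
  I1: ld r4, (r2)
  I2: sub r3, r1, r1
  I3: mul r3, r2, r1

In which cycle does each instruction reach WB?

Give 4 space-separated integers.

I0 sub r1 <- r1,r2: IF@1 ID@2 stall=0 (-) EX@3 MEM@4 WB@5
I1 ld r4 <- r2: IF@2 ID@3 stall=0 (-) EX@4 MEM@5 WB@6
I2 sub r3 <- r1,r1: IF@3 ID@4 stall=1 (RAW on I0.r1 (WB@5)) EX@6 MEM@7 WB@8
I3 mul r3 <- r2,r1: IF@4 ID@6 stall=0 (-) EX@7 MEM@8 WB@9

Answer: 5 6 8 9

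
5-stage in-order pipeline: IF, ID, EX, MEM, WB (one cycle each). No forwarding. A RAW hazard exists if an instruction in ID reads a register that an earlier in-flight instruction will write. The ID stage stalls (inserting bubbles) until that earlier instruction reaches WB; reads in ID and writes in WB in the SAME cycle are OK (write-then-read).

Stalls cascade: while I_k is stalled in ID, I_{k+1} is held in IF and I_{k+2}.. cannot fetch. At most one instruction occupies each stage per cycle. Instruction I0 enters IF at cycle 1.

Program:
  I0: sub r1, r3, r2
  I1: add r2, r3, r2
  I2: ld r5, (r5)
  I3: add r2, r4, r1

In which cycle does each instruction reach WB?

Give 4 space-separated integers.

Answer: 5 6 7 8

Derivation:
I0 sub r1 <- r3,r2: IF@1 ID@2 stall=0 (-) EX@3 MEM@4 WB@5
I1 add r2 <- r3,r2: IF@2 ID@3 stall=0 (-) EX@4 MEM@5 WB@6
I2 ld r5 <- r5: IF@3 ID@4 stall=0 (-) EX@5 MEM@6 WB@7
I3 add r2 <- r4,r1: IF@4 ID@5 stall=0 (-) EX@6 MEM@7 WB@8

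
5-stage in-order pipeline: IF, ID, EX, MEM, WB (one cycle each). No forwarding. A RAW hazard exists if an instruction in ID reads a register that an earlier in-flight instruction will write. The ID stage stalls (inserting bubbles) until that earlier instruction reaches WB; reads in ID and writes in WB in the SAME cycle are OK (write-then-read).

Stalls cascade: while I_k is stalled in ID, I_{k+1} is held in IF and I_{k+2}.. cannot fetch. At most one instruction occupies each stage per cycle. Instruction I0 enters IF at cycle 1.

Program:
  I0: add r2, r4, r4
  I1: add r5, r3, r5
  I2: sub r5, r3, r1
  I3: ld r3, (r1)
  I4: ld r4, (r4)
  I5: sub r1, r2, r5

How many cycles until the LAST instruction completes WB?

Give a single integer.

I0 add r2 <- r4,r4: IF@1 ID@2 stall=0 (-) EX@3 MEM@4 WB@5
I1 add r5 <- r3,r5: IF@2 ID@3 stall=0 (-) EX@4 MEM@5 WB@6
I2 sub r5 <- r3,r1: IF@3 ID@4 stall=0 (-) EX@5 MEM@6 WB@7
I3 ld r3 <- r1: IF@4 ID@5 stall=0 (-) EX@6 MEM@7 WB@8
I4 ld r4 <- r4: IF@5 ID@6 stall=0 (-) EX@7 MEM@8 WB@9
I5 sub r1 <- r2,r5: IF@6 ID@7 stall=0 (-) EX@8 MEM@9 WB@10

Answer: 10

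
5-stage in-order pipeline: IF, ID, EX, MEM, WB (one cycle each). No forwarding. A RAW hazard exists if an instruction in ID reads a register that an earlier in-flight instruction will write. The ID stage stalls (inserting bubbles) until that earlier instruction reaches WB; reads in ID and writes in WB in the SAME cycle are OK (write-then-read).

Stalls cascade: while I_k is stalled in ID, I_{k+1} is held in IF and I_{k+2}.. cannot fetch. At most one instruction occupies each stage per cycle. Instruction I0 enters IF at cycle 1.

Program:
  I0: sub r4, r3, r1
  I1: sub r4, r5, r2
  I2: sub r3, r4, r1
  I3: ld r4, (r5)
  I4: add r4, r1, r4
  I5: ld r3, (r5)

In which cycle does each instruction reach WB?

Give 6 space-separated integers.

Answer: 5 6 9 10 13 14

Derivation:
I0 sub r4 <- r3,r1: IF@1 ID@2 stall=0 (-) EX@3 MEM@4 WB@5
I1 sub r4 <- r5,r2: IF@2 ID@3 stall=0 (-) EX@4 MEM@5 WB@6
I2 sub r3 <- r4,r1: IF@3 ID@4 stall=2 (RAW on I1.r4 (WB@6)) EX@7 MEM@8 WB@9
I3 ld r4 <- r5: IF@4 ID@7 stall=0 (-) EX@8 MEM@9 WB@10
I4 add r4 <- r1,r4: IF@7 ID@8 stall=2 (RAW on I3.r4 (WB@10)) EX@11 MEM@12 WB@13
I5 ld r3 <- r5: IF@8 ID@11 stall=0 (-) EX@12 MEM@13 WB@14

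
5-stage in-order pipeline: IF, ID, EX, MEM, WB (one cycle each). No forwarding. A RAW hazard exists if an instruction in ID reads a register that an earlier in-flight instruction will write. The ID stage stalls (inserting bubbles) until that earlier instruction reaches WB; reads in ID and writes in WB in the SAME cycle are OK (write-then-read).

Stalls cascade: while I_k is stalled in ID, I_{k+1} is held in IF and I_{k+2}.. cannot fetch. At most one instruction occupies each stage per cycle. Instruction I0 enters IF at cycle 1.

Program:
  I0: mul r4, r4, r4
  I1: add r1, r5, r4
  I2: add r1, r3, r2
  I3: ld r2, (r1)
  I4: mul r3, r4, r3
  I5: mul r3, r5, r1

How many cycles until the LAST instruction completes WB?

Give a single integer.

I0 mul r4 <- r4,r4: IF@1 ID@2 stall=0 (-) EX@3 MEM@4 WB@5
I1 add r1 <- r5,r4: IF@2 ID@3 stall=2 (RAW on I0.r4 (WB@5)) EX@6 MEM@7 WB@8
I2 add r1 <- r3,r2: IF@3 ID@6 stall=0 (-) EX@7 MEM@8 WB@9
I3 ld r2 <- r1: IF@6 ID@7 stall=2 (RAW on I2.r1 (WB@9)) EX@10 MEM@11 WB@12
I4 mul r3 <- r4,r3: IF@7 ID@10 stall=0 (-) EX@11 MEM@12 WB@13
I5 mul r3 <- r5,r1: IF@10 ID@11 stall=0 (-) EX@12 MEM@13 WB@14

Answer: 14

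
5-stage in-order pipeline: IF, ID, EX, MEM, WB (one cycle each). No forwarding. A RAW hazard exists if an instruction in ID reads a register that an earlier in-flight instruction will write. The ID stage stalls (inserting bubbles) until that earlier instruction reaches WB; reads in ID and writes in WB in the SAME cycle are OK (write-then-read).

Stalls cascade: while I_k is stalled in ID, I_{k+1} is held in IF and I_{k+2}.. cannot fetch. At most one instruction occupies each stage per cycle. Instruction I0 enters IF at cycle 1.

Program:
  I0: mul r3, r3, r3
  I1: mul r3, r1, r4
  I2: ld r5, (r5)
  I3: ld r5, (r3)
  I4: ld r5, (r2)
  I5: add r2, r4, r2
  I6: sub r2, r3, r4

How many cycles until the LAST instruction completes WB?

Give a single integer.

Answer: 12

Derivation:
I0 mul r3 <- r3,r3: IF@1 ID@2 stall=0 (-) EX@3 MEM@4 WB@5
I1 mul r3 <- r1,r4: IF@2 ID@3 stall=0 (-) EX@4 MEM@5 WB@6
I2 ld r5 <- r5: IF@3 ID@4 stall=0 (-) EX@5 MEM@6 WB@7
I3 ld r5 <- r3: IF@4 ID@5 stall=1 (RAW on I1.r3 (WB@6)) EX@7 MEM@8 WB@9
I4 ld r5 <- r2: IF@5 ID@7 stall=0 (-) EX@8 MEM@9 WB@10
I5 add r2 <- r4,r2: IF@7 ID@8 stall=0 (-) EX@9 MEM@10 WB@11
I6 sub r2 <- r3,r4: IF@8 ID@9 stall=0 (-) EX@10 MEM@11 WB@12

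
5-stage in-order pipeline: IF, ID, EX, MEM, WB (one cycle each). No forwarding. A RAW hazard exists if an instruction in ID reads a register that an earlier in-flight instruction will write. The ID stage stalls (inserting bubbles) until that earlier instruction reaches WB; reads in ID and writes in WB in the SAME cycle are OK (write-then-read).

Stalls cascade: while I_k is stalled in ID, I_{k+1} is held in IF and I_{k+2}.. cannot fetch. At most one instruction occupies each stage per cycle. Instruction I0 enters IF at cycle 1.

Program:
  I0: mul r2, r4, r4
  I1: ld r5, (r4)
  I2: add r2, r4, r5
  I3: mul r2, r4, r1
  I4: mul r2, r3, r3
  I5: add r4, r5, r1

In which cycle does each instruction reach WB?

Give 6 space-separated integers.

I0 mul r2 <- r4,r4: IF@1 ID@2 stall=0 (-) EX@3 MEM@4 WB@5
I1 ld r5 <- r4: IF@2 ID@3 stall=0 (-) EX@4 MEM@5 WB@6
I2 add r2 <- r4,r5: IF@3 ID@4 stall=2 (RAW on I1.r5 (WB@6)) EX@7 MEM@8 WB@9
I3 mul r2 <- r4,r1: IF@4 ID@7 stall=0 (-) EX@8 MEM@9 WB@10
I4 mul r2 <- r3,r3: IF@7 ID@8 stall=0 (-) EX@9 MEM@10 WB@11
I5 add r4 <- r5,r1: IF@8 ID@9 stall=0 (-) EX@10 MEM@11 WB@12

Answer: 5 6 9 10 11 12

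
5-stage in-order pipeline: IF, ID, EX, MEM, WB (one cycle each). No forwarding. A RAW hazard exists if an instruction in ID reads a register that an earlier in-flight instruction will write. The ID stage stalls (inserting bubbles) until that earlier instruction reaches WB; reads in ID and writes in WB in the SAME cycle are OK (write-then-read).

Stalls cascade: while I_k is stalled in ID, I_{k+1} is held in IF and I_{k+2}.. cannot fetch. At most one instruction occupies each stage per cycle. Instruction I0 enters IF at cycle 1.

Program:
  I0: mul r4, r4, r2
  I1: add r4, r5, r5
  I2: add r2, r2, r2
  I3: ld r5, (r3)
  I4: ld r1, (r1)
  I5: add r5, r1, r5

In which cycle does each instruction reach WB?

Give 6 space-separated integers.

Answer: 5 6 7 8 9 12

Derivation:
I0 mul r4 <- r4,r2: IF@1 ID@2 stall=0 (-) EX@3 MEM@4 WB@5
I1 add r4 <- r5,r5: IF@2 ID@3 stall=0 (-) EX@4 MEM@5 WB@6
I2 add r2 <- r2,r2: IF@3 ID@4 stall=0 (-) EX@5 MEM@6 WB@7
I3 ld r5 <- r3: IF@4 ID@5 stall=0 (-) EX@6 MEM@7 WB@8
I4 ld r1 <- r1: IF@5 ID@6 stall=0 (-) EX@7 MEM@8 WB@9
I5 add r5 <- r1,r5: IF@6 ID@7 stall=2 (RAW on I4.r1 (WB@9)) EX@10 MEM@11 WB@12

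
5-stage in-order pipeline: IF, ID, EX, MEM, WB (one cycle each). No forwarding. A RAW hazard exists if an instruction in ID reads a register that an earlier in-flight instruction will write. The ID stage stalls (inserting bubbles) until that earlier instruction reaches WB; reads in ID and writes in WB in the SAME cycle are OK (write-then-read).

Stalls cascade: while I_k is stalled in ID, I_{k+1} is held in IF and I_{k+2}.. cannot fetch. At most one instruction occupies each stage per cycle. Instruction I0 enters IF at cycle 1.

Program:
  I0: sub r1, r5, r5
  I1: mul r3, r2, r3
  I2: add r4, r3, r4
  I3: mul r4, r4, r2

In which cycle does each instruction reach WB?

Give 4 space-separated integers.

Answer: 5 6 9 12

Derivation:
I0 sub r1 <- r5,r5: IF@1 ID@2 stall=0 (-) EX@3 MEM@4 WB@5
I1 mul r3 <- r2,r3: IF@2 ID@3 stall=0 (-) EX@4 MEM@5 WB@6
I2 add r4 <- r3,r4: IF@3 ID@4 stall=2 (RAW on I1.r3 (WB@6)) EX@7 MEM@8 WB@9
I3 mul r4 <- r4,r2: IF@4 ID@7 stall=2 (RAW on I2.r4 (WB@9)) EX@10 MEM@11 WB@12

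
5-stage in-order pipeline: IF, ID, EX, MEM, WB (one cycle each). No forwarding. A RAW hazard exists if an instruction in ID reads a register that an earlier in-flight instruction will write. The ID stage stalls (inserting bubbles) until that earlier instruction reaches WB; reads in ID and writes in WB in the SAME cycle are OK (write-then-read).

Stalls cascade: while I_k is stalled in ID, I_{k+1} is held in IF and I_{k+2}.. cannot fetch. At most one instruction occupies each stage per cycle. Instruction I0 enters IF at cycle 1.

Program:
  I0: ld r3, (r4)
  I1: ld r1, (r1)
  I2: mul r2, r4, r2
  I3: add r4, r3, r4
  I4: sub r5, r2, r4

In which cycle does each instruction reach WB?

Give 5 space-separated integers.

I0 ld r3 <- r4: IF@1 ID@2 stall=0 (-) EX@3 MEM@4 WB@5
I1 ld r1 <- r1: IF@2 ID@3 stall=0 (-) EX@4 MEM@5 WB@6
I2 mul r2 <- r4,r2: IF@3 ID@4 stall=0 (-) EX@5 MEM@6 WB@7
I3 add r4 <- r3,r4: IF@4 ID@5 stall=0 (-) EX@6 MEM@7 WB@8
I4 sub r5 <- r2,r4: IF@5 ID@6 stall=2 (RAW on I3.r4 (WB@8)) EX@9 MEM@10 WB@11

Answer: 5 6 7 8 11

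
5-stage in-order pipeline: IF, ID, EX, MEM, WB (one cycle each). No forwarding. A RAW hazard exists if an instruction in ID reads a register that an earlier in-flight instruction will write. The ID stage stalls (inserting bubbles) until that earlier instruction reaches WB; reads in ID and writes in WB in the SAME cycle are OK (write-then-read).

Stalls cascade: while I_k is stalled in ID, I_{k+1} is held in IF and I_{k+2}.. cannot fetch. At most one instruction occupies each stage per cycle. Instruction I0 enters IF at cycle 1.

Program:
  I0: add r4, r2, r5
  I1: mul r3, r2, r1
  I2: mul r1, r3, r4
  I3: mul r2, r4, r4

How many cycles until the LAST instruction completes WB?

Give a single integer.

Answer: 10

Derivation:
I0 add r4 <- r2,r5: IF@1 ID@2 stall=0 (-) EX@3 MEM@4 WB@5
I1 mul r3 <- r2,r1: IF@2 ID@3 stall=0 (-) EX@4 MEM@5 WB@6
I2 mul r1 <- r3,r4: IF@3 ID@4 stall=2 (RAW on I1.r3 (WB@6)) EX@7 MEM@8 WB@9
I3 mul r2 <- r4,r4: IF@4 ID@7 stall=0 (-) EX@8 MEM@9 WB@10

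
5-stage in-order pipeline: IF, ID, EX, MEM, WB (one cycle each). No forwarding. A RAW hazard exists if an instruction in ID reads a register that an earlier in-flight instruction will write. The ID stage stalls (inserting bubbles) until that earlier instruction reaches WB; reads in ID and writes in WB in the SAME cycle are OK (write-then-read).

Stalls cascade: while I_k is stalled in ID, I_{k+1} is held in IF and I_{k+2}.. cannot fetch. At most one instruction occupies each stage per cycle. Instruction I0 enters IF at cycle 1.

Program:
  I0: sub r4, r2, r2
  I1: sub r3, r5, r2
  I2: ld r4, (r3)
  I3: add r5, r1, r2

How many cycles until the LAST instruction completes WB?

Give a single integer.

I0 sub r4 <- r2,r2: IF@1 ID@2 stall=0 (-) EX@3 MEM@4 WB@5
I1 sub r3 <- r5,r2: IF@2 ID@3 stall=0 (-) EX@4 MEM@5 WB@6
I2 ld r4 <- r3: IF@3 ID@4 stall=2 (RAW on I1.r3 (WB@6)) EX@7 MEM@8 WB@9
I3 add r5 <- r1,r2: IF@4 ID@7 stall=0 (-) EX@8 MEM@9 WB@10

Answer: 10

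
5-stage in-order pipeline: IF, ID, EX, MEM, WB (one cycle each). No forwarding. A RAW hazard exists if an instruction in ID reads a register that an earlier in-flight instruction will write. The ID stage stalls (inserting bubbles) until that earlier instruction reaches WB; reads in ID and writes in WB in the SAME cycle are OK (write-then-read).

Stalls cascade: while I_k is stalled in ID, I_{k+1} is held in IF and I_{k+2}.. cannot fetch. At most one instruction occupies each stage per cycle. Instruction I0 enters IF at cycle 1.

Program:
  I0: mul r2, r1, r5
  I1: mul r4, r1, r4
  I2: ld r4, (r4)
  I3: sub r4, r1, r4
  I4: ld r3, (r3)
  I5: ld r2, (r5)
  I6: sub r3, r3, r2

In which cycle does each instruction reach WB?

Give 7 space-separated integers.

I0 mul r2 <- r1,r5: IF@1 ID@2 stall=0 (-) EX@3 MEM@4 WB@5
I1 mul r4 <- r1,r4: IF@2 ID@3 stall=0 (-) EX@4 MEM@5 WB@6
I2 ld r4 <- r4: IF@3 ID@4 stall=2 (RAW on I1.r4 (WB@6)) EX@7 MEM@8 WB@9
I3 sub r4 <- r1,r4: IF@4 ID@7 stall=2 (RAW on I2.r4 (WB@9)) EX@10 MEM@11 WB@12
I4 ld r3 <- r3: IF@7 ID@10 stall=0 (-) EX@11 MEM@12 WB@13
I5 ld r2 <- r5: IF@10 ID@11 stall=0 (-) EX@12 MEM@13 WB@14
I6 sub r3 <- r3,r2: IF@11 ID@12 stall=2 (RAW on I5.r2 (WB@14)) EX@15 MEM@16 WB@17

Answer: 5 6 9 12 13 14 17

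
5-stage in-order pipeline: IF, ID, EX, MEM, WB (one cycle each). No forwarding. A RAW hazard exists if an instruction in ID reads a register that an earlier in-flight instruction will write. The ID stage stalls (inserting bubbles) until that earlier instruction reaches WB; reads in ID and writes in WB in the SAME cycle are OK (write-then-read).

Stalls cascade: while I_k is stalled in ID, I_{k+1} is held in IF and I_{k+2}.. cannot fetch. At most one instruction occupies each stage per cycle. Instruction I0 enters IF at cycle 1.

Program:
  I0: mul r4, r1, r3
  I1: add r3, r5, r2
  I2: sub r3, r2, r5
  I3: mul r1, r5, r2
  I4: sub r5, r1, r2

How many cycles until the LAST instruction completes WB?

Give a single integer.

Answer: 11

Derivation:
I0 mul r4 <- r1,r3: IF@1 ID@2 stall=0 (-) EX@3 MEM@4 WB@5
I1 add r3 <- r5,r2: IF@2 ID@3 stall=0 (-) EX@4 MEM@5 WB@6
I2 sub r3 <- r2,r5: IF@3 ID@4 stall=0 (-) EX@5 MEM@6 WB@7
I3 mul r1 <- r5,r2: IF@4 ID@5 stall=0 (-) EX@6 MEM@7 WB@8
I4 sub r5 <- r1,r2: IF@5 ID@6 stall=2 (RAW on I3.r1 (WB@8)) EX@9 MEM@10 WB@11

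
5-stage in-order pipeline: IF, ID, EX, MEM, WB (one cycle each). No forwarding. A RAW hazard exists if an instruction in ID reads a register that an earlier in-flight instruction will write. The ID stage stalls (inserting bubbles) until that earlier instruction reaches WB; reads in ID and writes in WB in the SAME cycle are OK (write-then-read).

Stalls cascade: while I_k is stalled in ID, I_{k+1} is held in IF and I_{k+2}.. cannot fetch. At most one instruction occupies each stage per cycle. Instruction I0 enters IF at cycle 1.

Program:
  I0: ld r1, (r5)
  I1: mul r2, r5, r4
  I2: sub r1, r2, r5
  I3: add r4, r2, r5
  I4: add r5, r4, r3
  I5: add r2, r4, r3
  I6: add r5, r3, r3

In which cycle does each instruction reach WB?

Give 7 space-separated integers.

Answer: 5 6 9 10 13 14 15

Derivation:
I0 ld r1 <- r5: IF@1 ID@2 stall=0 (-) EX@3 MEM@4 WB@5
I1 mul r2 <- r5,r4: IF@2 ID@3 stall=0 (-) EX@4 MEM@5 WB@6
I2 sub r1 <- r2,r5: IF@3 ID@4 stall=2 (RAW on I1.r2 (WB@6)) EX@7 MEM@8 WB@9
I3 add r4 <- r2,r5: IF@4 ID@7 stall=0 (-) EX@8 MEM@9 WB@10
I4 add r5 <- r4,r3: IF@7 ID@8 stall=2 (RAW on I3.r4 (WB@10)) EX@11 MEM@12 WB@13
I5 add r2 <- r4,r3: IF@8 ID@11 stall=0 (-) EX@12 MEM@13 WB@14
I6 add r5 <- r3,r3: IF@11 ID@12 stall=0 (-) EX@13 MEM@14 WB@15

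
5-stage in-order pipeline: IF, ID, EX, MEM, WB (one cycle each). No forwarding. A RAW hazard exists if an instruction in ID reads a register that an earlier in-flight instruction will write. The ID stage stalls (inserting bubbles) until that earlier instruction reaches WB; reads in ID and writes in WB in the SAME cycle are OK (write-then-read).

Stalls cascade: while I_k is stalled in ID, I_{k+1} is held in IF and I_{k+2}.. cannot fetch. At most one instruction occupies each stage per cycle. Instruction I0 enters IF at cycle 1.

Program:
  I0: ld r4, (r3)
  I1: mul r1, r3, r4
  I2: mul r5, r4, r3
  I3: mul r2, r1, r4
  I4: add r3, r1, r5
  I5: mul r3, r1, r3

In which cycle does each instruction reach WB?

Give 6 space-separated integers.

I0 ld r4 <- r3: IF@1 ID@2 stall=0 (-) EX@3 MEM@4 WB@5
I1 mul r1 <- r3,r4: IF@2 ID@3 stall=2 (RAW on I0.r4 (WB@5)) EX@6 MEM@7 WB@8
I2 mul r5 <- r4,r3: IF@3 ID@6 stall=0 (-) EX@7 MEM@8 WB@9
I3 mul r2 <- r1,r4: IF@6 ID@7 stall=1 (RAW on I1.r1 (WB@8)) EX@9 MEM@10 WB@11
I4 add r3 <- r1,r5: IF@7 ID@9 stall=0 (-) EX@10 MEM@11 WB@12
I5 mul r3 <- r1,r3: IF@9 ID@10 stall=2 (RAW on I4.r3 (WB@12)) EX@13 MEM@14 WB@15

Answer: 5 8 9 11 12 15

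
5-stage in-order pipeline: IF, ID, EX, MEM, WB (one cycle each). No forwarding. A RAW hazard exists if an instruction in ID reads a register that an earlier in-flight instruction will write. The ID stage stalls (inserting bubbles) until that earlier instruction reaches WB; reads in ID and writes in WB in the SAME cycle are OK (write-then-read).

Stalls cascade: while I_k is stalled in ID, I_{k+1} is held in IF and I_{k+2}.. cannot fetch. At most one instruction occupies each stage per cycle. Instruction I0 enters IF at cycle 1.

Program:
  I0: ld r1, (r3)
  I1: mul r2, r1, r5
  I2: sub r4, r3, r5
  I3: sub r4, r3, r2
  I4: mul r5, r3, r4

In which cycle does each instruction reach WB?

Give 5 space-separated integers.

I0 ld r1 <- r3: IF@1 ID@2 stall=0 (-) EX@3 MEM@4 WB@5
I1 mul r2 <- r1,r5: IF@2 ID@3 stall=2 (RAW on I0.r1 (WB@5)) EX@6 MEM@7 WB@8
I2 sub r4 <- r3,r5: IF@3 ID@6 stall=0 (-) EX@7 MEM@8 WB@9
I3 sub r4 <- r3,r2: IF@6 ID@7 stall=1 (RAW on I1.r2 (WB@8)) EX@9 MEM@10 WB@11
I4 mul r5 <- r3,r4: IF@7 ID@9 stall=2 (RAW on I3.r4 (WB@11)) EX@12 MEM@13 WB@14

Answer: 5 8 9 11 14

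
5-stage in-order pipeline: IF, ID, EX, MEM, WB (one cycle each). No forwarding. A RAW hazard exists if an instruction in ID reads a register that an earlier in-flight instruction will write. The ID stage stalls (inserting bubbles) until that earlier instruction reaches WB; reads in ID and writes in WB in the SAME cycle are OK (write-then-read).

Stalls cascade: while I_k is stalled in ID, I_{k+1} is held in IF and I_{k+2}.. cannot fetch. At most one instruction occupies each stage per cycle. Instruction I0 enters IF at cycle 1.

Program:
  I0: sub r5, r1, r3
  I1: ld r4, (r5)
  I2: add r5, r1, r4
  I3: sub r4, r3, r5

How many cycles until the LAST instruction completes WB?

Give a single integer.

Answer: 14

Derivation:
I0 sub r5 <- r1,r3: IF@1 ID@2 stall=0 (-) EX@3 MEM@4 WB@5
I1 ld r4 <- r5: IF@2 ID@3 stall=2 (RAW on I0.r5 (WB@5)) EX@6 MEM@7 WB@8
I2 add r5 <- r1,r4: IF@3 ID@6 stall=2 (RAW on I1.r4 (WB@8)) EX@9 MEM@10 WB@11
I3 sub r4 <- r3,r5: IF@6 ID@9 stall=2 (RAW on I2.r5 (WB@11)) EX@12 MEM@13 WB@14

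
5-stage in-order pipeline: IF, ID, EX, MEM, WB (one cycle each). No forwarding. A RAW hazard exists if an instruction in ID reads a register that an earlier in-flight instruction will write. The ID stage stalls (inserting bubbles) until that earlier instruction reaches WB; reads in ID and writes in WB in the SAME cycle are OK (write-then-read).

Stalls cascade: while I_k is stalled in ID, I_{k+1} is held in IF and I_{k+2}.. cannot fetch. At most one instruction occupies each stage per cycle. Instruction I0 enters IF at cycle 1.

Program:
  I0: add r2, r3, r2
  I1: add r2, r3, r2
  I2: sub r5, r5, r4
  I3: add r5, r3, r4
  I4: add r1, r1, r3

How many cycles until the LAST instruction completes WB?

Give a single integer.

I0 add r2 <- r3,r2: IF@1 ID@2 stall=0 (-) EX@3 MEM@4 WB@5
I1 add r2 <- r3,r2: IF@2 ID@3 stall=2 (RAW on I0.r2 (WB@5)) EX@6 MEM@7 WB@8
I2 sub r5 <- r5,r4: IF@3 ID@6 stall=0 (-) EX@7 MEM@8 WB@9
I3 add r5 <- r3,r4: IF@6 ID@7 stall=0 (-) EX@8 MEM@9 WB@10
I4 add r1 <- r1,r3: IF@7 ID@8 stall=0 (-) EX@9 MEM@10 WB@11

Answer: 11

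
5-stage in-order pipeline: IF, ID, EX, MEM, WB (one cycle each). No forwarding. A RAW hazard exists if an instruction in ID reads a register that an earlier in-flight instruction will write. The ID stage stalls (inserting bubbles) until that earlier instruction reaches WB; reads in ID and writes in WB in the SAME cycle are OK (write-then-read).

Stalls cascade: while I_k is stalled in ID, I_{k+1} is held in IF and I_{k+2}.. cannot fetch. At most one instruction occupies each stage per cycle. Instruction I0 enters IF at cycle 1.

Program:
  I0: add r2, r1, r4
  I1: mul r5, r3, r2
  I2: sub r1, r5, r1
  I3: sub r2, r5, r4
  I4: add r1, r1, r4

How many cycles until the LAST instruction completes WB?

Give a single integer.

I0 add r2 <- r1,r4: IF@1 ID@2 stall=0 (-) EX@3 MEM@4 WB@5
I1 mul r5 <- r3,r2: IF@2 ID@3 stall=2 (RAW on I0.r2 (WB@5)) EX@6 MEM@7 WB@8
I2 sub r1 <- r5,r1: IF@3 ID@6 stall=2 (RAW on I1.r5 (WB@8)) EX@9 MEM@10 WB@11
I3 sub r2 <- r5,r4: IF@6 ID@9 stall=0 (-) EX@10 MEM@11 WB@12
I4 add r1 <- r1,r4: IF@9 ID@10 stall=1 (RAW on I2.r1 (WB@11)) EX@12 MEM@13 WB@14

Answer: 14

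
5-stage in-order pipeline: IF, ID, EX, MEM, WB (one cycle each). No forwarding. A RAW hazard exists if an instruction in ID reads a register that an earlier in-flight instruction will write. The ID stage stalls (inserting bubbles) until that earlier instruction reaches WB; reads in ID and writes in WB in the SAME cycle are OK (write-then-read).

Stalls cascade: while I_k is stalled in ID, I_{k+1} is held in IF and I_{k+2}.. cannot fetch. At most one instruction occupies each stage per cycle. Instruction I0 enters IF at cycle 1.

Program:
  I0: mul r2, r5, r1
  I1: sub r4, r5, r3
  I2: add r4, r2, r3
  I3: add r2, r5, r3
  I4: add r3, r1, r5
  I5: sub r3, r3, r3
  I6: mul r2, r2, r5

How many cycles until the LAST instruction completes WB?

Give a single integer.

Answer: 14

Derivation:
I0 mul r2 <- r5,r1: IF@1 ID@2 stall=0 (-) EX@3 MEM@4 WB@5
I1 sub r4 <- r5,r3: IF@2 ID@3 stall=0 (-) EX@4 MEM@5 WB@6
I2 add r4 <- r2,r3: IF@3 ID@4 stall=1 (RAW on I0.r2 (WB@5)) EX@6 MEM@7 WB@8
I3 add r2 <- r5,r3: IF@4 ID@6 stall=0 (-) EX@7 MEM@8 WB@9
I4 add r3 <- r1,r5: IF@6 ID@7 stall=0 (-) EX@8 MEM@9 WB@10
I5 sub r3 <- r3,r3: IF@7 ID@8 stall=2 (RAW on I4.r3 (WB@10)) EX@11 MEM@12 WB@13
I6 mul r2 <- r2,r5: IF@8 ID@11 stall=0 (-) EX@12 MEM@13 WB@14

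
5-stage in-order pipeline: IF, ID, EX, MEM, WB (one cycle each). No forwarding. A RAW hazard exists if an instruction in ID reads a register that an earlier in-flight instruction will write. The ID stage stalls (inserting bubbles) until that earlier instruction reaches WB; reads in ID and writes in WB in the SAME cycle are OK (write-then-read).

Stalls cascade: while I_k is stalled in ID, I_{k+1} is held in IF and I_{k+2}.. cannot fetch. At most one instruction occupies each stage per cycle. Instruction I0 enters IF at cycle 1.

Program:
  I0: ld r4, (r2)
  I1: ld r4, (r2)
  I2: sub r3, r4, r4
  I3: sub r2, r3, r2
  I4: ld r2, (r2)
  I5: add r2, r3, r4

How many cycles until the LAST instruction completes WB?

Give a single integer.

I0 ld r4 <- r2: IF@1 ID@2 stall=0 (-) EX@3 MEM@4 WB@5
I1 ld r4 <- r2: IF@2 ID@3 stall=0 (-) EX@4 MEM@5 WB@6
I2 sub r3 <- r4,r4: IF@3 ID@4 stall=2 (RAW on I1.r4 (WB@6)) EX@7 MEM@8 WB@9
I3 sub r2 <- r3,r2: IF@4 ID@7 stall=2 (RAW on I2.r3 (WB@9)) EX@10 MEM@11 WB@12
I4 ld r2 <- r2: IF@7 ID@10 stall=2 (RAW on I3.r2 (WB@12)) EX@13 MEM@14 WB@15
I5 add r2 <- r3,r4: IF@10 ID@13 stall=0 (-) EX@14 MEM@15 WB@16

Answer: 16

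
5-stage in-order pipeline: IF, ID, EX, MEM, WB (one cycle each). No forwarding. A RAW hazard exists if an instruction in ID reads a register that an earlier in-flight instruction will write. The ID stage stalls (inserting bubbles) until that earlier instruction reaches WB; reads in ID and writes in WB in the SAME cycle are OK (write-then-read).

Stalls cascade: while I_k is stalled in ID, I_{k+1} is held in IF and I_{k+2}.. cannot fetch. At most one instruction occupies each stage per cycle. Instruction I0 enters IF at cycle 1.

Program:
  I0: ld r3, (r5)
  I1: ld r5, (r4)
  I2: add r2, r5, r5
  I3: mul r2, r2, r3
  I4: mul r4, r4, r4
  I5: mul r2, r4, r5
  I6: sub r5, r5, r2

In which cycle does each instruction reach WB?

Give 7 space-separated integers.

I0 ld r3 <- r5: IF@1 ID@2 stall=0 (-) EX@3 MEM@4 WB@5
I1 ld r5 <- r4: IF@2 ID@3 stall=0 (-) EX@4 MEM@5 WB@6
I2 add r2 <- r5,r5: IF@3 ID@4 stall=2 (RAW on I1.r5 (WB@6)) EX@7 MEM@8 WB@9
I3 mul r2 <- r2,r3: IF@4 ID@7 stall=2 (RAW on I2.r2 (WB@9)) EX@10 MEM@11 WB@12
I4 mul r4 <- r4,r4: IF@7 ID@10 stall=0 (-) EX@11 MEM@12 WB@13
I5 mul r2 <- r4,r5: IF@10 ID@11 stall=2 (RAW on I4.r4 (WB@13)) EX@14 MEM@15 WB@16
I6 sub r5 <- r5,r2: IF@11 ID@14 stall=2 (RAW on I5.r2 (WB@16)) EX@17 MEM@18 WB@19

Answer: 5 6 9 12 13 16 19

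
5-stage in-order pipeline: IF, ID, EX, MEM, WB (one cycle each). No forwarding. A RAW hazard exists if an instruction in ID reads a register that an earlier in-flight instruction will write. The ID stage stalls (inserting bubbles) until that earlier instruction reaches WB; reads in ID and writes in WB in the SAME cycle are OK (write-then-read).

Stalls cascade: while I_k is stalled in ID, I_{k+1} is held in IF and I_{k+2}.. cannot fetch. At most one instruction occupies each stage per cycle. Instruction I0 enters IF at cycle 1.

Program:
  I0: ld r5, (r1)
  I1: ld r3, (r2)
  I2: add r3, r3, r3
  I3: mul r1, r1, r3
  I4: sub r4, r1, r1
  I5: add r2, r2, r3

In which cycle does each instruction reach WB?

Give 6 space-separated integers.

Answer: 5 6 9 12 15 16

Derivation:
I0 ld r5 <- r1: IF@1 ID@2 stall=0 (-) EX@3 MEM@4 WB@5
I1 ld r3 <- r2: IF@2 ID@3 stall=0 (-) EX@4 MEM@5 WB@6
I2 add r3 <- r3,r3: IF@3 ID@4 stall=2 (RAW on I1.r3 (WB@6)) EX@7 MEM@8 WB@9
I3 mul r1 <- r1,r3: IF@4 ID@7 stall=2 (RAW on I2.r3 (WB@9)) EX@10 MEM@11 WB@12
I4 sub r4 <- r1,r1: IF@7 ID@10 stall=2 (RAW on I3.r1 (WB@12)) EX@13 MEM@14 WB@15
I5 add r2 <- r2,r3: IF@10 ID@13 stall=0 (-) EX@14 MEM@15 WB@16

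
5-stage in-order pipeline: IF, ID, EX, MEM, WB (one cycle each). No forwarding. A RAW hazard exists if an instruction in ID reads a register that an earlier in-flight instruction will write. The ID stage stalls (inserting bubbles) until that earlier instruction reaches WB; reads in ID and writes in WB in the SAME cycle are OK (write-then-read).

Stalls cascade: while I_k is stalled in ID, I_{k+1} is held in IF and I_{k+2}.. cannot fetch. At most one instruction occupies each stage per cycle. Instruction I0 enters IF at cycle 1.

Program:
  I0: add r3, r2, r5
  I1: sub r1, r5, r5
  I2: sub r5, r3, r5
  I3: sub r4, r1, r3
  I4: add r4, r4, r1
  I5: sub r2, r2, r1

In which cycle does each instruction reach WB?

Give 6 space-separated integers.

Answer: 5 6 8 9 12 13

Derivation:
I0 add r3 <- r2,r5: IF@1 ID@2 stall=0 (-) EX@3 MEM@4 WB@5
I1 sub r1 <- r5,r5: IF@2 ID@3 stall=0 (-) EX@4 MEM@5 WB@6
I2 sub r5 <- r3,r5: IF@3 ID@4 stall=1 (RAW on I0.r3 (WB@5)) EX@6 MEM@7 WB@8
I3 sub r4 <- r1,r3: IF@4 ID@6 stall=0 (-) EX@7 MEM@8 WB@9
I4 add r4 <- r4,r1: IF@6 ID@7 stall=2 (RAW on I3.r4 (WB@9)) EX@10 MEM@11 WB@12
I5 sub r2 <- r2,r1: IF@7 ID@10 stall=0 (-) EX@11 MEM@12 WB@13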